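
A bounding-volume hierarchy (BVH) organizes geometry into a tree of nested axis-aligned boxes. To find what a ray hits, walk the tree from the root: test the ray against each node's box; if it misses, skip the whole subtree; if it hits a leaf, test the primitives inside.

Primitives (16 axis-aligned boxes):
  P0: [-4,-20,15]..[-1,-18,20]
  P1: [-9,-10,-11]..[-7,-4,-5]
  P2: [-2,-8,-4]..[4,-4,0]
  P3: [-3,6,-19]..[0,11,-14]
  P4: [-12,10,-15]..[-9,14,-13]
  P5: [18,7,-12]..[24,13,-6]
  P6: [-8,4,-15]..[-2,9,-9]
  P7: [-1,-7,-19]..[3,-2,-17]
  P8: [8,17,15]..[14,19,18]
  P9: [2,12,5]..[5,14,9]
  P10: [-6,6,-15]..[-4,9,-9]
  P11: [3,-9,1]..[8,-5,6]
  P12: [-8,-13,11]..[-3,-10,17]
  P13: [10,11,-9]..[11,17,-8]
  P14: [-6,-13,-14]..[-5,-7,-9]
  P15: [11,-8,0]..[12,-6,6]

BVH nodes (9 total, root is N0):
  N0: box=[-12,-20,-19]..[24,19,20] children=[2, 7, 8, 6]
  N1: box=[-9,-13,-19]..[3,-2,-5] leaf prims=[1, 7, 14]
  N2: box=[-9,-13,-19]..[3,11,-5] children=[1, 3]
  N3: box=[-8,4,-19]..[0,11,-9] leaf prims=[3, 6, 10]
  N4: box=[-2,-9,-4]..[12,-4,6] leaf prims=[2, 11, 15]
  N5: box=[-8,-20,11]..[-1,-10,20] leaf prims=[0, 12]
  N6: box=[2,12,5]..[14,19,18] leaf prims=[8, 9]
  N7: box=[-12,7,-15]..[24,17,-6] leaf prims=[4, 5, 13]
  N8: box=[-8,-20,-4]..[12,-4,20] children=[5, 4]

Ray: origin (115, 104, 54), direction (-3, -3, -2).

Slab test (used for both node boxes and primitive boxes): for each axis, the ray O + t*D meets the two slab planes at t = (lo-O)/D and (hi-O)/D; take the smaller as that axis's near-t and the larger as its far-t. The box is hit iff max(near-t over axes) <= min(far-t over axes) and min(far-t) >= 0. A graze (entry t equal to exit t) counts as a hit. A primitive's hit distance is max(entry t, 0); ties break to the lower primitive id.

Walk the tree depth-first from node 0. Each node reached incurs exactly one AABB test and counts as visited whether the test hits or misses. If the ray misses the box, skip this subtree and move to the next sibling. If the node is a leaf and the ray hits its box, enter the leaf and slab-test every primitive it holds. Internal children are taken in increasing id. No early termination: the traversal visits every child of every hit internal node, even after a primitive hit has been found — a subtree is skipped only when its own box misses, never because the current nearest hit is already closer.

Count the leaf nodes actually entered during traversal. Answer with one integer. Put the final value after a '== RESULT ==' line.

Walk:
N0 x:[91/3,127/3] y:[85/3,124/3] z:[17,73/2] -> hit [91/3,73/2], descend [2, 6, 7, 8]
  N2 x:[112/3,124/3] y:[31,39] z:[59/2,73/2] -> miss, prune
  N6 x:[101/3,113/3] y:[85/3,92/3] z:[18,49/2] -> miss, prune
  N7 x:[91/3,127/3] y:[29,97/3] z:[30,69/2] -> hit [91/3,97/3] leaf, test {P4(miss), P5@t=91/3, P13(miss)}
  N8 x:[103/3,41] y:[36,124/3] z:[17,29] -> miss, prune

Visited [0, 2, 6, 7, 8]. Tests: 5 box, 1 leaf. Nearest: P5.

== RESULT ==
1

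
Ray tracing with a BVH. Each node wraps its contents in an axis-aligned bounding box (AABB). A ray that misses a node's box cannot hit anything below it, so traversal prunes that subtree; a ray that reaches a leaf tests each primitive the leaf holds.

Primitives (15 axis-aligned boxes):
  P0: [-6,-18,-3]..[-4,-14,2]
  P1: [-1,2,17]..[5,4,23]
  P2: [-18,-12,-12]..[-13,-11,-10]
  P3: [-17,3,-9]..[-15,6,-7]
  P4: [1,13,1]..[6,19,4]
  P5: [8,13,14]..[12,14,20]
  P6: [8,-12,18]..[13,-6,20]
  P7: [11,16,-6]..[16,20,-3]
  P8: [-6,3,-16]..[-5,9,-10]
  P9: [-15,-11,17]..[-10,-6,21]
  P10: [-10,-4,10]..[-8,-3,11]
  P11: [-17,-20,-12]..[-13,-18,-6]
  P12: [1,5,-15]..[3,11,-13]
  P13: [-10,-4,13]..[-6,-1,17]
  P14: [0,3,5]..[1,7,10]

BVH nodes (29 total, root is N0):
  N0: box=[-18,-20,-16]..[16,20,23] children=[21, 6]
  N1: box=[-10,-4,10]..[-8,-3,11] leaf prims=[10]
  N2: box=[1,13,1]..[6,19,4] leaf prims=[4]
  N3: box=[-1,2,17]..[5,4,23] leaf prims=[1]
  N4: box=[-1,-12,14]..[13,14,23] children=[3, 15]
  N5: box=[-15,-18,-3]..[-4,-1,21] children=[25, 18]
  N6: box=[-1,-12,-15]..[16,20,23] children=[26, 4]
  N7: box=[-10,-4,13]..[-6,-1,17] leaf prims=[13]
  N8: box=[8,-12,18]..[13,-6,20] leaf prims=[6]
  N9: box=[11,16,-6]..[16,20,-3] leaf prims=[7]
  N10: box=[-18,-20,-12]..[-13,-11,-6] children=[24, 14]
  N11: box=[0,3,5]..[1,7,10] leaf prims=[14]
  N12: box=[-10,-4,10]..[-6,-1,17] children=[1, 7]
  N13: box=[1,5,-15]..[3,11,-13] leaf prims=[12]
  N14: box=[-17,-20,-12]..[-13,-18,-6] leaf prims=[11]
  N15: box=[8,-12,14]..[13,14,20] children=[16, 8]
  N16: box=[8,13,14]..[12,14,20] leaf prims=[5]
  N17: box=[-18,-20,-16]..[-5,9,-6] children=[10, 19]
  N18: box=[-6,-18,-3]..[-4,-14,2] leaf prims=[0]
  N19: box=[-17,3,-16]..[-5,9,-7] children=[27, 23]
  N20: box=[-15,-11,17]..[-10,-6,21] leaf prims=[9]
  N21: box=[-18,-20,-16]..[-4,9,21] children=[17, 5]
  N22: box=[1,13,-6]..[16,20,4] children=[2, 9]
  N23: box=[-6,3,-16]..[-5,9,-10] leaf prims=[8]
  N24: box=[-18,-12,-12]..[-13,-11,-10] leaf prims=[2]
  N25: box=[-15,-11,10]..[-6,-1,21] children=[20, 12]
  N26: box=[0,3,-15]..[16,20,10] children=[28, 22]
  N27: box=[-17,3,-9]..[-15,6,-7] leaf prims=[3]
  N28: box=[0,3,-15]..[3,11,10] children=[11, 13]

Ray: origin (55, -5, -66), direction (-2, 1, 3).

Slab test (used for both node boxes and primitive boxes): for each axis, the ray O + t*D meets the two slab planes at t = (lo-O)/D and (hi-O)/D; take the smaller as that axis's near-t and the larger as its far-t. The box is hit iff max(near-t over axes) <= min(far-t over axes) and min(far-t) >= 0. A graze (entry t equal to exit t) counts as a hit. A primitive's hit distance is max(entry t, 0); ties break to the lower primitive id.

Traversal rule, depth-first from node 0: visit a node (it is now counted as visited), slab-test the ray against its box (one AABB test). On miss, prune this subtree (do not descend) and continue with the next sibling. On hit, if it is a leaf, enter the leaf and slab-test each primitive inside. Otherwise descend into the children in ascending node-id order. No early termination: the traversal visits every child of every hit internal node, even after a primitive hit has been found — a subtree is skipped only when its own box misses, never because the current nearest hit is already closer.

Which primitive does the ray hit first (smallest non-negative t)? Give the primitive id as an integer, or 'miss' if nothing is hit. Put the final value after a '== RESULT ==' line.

Walk:
N0 x:[39/2,73/2] y:[-15,25] z:[50/3,89/3] -> hit [39/2,25], descend [6, 21]
  N6 x:[39/2,28] y:[-7,25] z:[17,89/3] -> hit [39/2,25], descend [4, 26]
    N4 x:[21,28] y:[-7,19] z:[80/3,89/3] -> miss, prune
    N26 x:[39/2,55/2] y:[8,25] z:[17,76/3] -> hit [39/2,25], descend [22, 28]
      N22 x:[39/2,27] y:[18,25] z:[20,70/3] -> hit [20,70/3], descend [2, 9]
        N2 x:[49/2,27] y:[18,24] z:[67/3,70/3] -> miss, prune
        N9 x:[39/2,22] y:[21,25] z:[20,21] -> hit [21,21] leaf, test {P7@t=21}
      N28 x:[26,55/2] y:[8,16] z:[17,76/3] -> miss, prune
  N21 x:[59/2,73/2] y:[-15,14] z:[50/3,29] -> miss, prune

Summary -> nodes [0, 6, 4, 26, 22, 2, 9, 28, 21]; box-tests=9; leaf-entries=1; first=P7

== RESULT ==
7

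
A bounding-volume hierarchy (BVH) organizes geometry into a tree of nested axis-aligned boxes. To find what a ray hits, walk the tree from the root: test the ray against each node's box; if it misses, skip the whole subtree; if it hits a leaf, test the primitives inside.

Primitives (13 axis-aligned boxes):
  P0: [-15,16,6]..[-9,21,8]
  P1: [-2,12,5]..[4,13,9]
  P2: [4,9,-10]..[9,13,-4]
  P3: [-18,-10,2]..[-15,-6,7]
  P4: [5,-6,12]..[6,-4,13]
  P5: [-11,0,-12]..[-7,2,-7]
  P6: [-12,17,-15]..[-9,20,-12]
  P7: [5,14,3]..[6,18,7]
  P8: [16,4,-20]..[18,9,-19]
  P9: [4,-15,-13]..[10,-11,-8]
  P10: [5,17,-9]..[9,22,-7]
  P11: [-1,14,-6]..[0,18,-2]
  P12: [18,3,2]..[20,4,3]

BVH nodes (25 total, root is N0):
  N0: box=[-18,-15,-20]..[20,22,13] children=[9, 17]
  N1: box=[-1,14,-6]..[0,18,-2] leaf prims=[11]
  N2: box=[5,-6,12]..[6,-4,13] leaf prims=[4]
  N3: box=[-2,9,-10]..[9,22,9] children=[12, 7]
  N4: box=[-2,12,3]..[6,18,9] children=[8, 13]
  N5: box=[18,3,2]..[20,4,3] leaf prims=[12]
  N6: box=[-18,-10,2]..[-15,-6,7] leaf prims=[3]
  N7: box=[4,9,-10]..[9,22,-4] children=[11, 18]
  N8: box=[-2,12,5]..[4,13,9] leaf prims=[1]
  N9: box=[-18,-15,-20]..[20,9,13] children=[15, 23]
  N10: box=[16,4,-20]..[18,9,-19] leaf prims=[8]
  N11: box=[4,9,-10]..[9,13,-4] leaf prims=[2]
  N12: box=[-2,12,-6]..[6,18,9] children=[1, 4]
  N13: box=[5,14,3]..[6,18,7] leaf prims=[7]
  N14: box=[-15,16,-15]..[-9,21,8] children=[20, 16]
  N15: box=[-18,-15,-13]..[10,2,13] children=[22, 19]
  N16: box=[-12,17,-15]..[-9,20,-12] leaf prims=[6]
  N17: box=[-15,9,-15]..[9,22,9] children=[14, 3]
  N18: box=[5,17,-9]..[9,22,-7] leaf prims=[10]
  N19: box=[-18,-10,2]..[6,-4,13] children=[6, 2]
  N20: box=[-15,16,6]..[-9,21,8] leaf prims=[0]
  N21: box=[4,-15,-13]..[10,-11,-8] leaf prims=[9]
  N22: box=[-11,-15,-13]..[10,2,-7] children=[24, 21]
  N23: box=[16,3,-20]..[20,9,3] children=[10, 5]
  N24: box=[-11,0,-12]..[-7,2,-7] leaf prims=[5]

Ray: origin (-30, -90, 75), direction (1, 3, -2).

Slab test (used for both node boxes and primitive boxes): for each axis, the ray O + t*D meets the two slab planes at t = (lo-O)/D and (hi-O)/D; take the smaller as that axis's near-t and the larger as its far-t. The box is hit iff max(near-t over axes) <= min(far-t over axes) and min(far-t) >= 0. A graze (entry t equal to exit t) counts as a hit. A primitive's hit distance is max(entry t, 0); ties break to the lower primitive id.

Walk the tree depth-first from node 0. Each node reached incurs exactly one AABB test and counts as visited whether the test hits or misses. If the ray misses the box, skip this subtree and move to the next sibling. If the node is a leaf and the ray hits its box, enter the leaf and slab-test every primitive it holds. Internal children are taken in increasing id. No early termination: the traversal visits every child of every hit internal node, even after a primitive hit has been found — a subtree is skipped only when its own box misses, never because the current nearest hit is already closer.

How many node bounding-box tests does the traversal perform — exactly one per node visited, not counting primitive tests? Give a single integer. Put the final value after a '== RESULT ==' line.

Walk:
N0 x:[12,50] y:[25,112/3] z:[31,95/2] -> hit [31,112/3], descend [9, 17]
  N9 x:[12,50] y:[25,33] z:[31,95/2] -> hit [31,33], descend [15, 23]
    N15 x:[12,40] y:[25,92/3] z:[31,44] -> miss, prune
    N23 x:[46,50] y:[31,33] z:[36,95/2] -> miss, prune
  N17 x:[15,39] y:[33,112/3] z:[33,45] -> hit [33,112/3], descend [3, 14]
    N3 x:[28,39] y:[33,112/3] z:[33,85/2] -> hit [33,112/3], descend [7, 12]
      N7 x:[34,39] y:[33,112/3] z:[79/2,85/2] -> miss, prune
      N12 x:[28,36] y:[34,36] z:[33,81/2] -> hit [34,36], descend [1, 4]
        N1 x:[29,30] y:[104/3,36] z:[77/2,81/2] -> miss, prune
        N4 x:[28,36] y:[34,36] z:[33,36] -> hit [34,36], descend [8, 13]
          N8 x:[28,34] y:[34,103/3] z:[33,35] -> hit [34,34] leaf, test {P1@t=34}
          N13 x:[35,36] y:[104/3,36] z:[34,36] -> hit [35,36] leaf, test {P7@t=35}
    N14 x:[15,21] y:[106/3,37] z:[67/2,45] -> miss, prune

Visited [0, 9, 15, 23, 17, 3, 7, 12, 1, 4, 8, 13, 14]. Tests: 13 box, 2 leaf. Nearest: P1.

== RESULT ==
13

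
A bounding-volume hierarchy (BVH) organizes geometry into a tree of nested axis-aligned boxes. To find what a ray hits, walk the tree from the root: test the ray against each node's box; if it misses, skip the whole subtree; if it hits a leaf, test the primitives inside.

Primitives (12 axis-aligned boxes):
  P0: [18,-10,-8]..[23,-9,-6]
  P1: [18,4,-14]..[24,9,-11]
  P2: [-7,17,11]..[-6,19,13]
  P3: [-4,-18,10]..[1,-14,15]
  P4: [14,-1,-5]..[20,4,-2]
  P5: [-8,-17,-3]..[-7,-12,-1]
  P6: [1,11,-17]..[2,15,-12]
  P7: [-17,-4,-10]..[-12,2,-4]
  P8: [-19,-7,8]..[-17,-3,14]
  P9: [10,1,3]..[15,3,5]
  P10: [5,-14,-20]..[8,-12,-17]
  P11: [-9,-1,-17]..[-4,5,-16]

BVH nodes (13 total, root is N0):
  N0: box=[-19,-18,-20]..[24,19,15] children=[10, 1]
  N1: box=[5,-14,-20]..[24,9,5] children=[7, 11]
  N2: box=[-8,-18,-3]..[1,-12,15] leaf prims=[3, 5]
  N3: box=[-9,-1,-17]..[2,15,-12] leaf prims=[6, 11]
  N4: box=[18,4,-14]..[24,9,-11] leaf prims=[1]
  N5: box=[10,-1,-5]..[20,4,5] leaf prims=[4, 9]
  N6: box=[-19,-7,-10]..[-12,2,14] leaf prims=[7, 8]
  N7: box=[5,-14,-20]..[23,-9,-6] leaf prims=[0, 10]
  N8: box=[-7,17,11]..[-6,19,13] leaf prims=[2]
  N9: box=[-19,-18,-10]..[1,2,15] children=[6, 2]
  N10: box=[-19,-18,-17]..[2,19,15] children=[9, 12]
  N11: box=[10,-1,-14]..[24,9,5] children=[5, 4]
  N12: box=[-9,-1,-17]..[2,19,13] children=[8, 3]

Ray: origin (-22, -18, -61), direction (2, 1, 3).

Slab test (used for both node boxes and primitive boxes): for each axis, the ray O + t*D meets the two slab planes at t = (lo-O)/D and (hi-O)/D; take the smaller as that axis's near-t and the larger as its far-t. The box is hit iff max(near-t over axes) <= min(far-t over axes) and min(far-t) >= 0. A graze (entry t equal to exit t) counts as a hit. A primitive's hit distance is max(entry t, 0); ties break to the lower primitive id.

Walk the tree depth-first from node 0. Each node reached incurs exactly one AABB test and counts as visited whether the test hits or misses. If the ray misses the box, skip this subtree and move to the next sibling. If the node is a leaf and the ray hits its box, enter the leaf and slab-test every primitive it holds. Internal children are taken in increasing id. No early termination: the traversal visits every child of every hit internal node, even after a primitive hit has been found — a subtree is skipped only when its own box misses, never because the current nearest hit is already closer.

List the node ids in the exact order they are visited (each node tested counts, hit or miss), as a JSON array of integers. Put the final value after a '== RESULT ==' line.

Walk:
N0 x:[3/2,23] y:[0,37] z:[41/3,76/3] -> hit [41/3,23], descend [1, 10]
  N1 x:[27/2,23] y:[4,27] z:[41/3,22] -> hit [41/3,22], descend [7, 11]
    N7 x:[27/2,45/2] y:[4,9] z:[41/3,55/3] -> miss, prune
    N11 x:[16,23] y:[17,27] z:[47/3,22] -> hit [17,22], descend [4, 5]
      N4 x:[20,23] y:[22,27] z:[47/3,50/3] -> miss, prune
      N5 x:[16,21] y:[17,22] z:[56/3,22] -> hit [56/3,21] leaf, test {P4@t=56/3, P9(miss)}
  N10 x:[3/2,12] y:[0,37] z:[44/3,76/3] -> miss, prune

Visited [0, 1, 7, 11, 4, 5, 10]. Tests: 7 box, 1 leaf. Nearest: P4.

== RESULT ==
[0, 1, 7, 11, 4, 5, 10]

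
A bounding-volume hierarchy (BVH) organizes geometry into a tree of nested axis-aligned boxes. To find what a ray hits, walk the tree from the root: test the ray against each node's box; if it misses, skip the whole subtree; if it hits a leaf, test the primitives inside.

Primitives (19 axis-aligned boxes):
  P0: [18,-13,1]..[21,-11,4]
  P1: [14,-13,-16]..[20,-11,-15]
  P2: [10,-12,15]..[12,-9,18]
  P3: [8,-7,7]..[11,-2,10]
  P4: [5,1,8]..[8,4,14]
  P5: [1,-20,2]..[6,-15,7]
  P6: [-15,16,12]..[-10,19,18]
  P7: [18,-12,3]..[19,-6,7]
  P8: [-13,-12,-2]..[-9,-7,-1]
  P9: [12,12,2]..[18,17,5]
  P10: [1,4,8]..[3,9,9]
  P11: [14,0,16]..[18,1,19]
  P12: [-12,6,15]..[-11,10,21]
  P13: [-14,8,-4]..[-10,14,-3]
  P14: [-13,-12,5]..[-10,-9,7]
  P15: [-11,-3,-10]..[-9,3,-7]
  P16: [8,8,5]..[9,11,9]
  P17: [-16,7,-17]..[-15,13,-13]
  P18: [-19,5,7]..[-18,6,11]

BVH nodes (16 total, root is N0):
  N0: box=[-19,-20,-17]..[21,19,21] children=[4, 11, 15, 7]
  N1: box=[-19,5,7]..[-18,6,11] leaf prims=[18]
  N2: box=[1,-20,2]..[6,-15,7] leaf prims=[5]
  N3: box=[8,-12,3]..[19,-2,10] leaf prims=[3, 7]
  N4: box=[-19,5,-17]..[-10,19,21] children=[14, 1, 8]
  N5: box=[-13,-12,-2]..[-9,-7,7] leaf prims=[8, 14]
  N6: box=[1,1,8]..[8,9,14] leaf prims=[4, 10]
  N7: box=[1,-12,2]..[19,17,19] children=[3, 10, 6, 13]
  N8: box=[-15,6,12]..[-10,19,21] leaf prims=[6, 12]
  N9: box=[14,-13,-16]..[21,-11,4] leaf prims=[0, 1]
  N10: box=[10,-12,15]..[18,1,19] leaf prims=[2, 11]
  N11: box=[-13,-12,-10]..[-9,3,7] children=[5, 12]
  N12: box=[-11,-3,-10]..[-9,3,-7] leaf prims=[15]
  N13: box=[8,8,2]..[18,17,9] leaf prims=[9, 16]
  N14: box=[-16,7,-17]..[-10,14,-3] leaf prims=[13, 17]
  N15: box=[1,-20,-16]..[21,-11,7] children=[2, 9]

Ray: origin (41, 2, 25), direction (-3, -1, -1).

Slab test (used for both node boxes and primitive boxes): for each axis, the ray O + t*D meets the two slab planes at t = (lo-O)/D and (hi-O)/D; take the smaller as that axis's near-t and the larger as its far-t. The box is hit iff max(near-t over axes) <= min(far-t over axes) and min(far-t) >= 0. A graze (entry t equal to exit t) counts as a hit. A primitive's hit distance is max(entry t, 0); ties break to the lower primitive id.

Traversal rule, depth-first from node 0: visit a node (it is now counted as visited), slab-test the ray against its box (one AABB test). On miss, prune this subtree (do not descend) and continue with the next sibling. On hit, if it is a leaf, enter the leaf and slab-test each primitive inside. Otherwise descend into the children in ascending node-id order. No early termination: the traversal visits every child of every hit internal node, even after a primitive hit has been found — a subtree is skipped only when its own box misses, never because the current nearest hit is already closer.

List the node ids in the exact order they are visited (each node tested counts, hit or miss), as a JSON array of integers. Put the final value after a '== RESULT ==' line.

Trace the traversal:
N0 x:[20/3,20] y:[-17,22] z:[4,42] -> hit [20/3,20], descend [4, 7, 11, 15]
  N4 x:[17,20] y:[-17,-3] z:[4,42] -> miss, prune
  N7 x:[22/3,40/3] y:[-15,14] z:[6,23] -> hit [22/3,40/3], descend [3, 6, 10, 13]
    N3 x:[22/3,11] y:[4,14] z:[15,22] -> miss, prune
    N6 x:[11,40/3] y:[-7,1] z:[11,17] -> miss, prune
    N10 x:[23/3,31/3] y:[1,14] z:[6,10] -> hit [23/3,10] leaf, test {P2(miss), P11(miss)}
    N13 x:[23/3,11] y:[-15,-6] z:[16,23] -> miss, prune
  N11 x:[50/3,18] y:[-1,14] z:[18,35] -> miss, prune
  N15 x:[20/3,40/3] y:[13,22] z:[18,41] -> miss, prune

9 AABB tests over nodes [0, 4, 7, 3, 6, 10, 13, 11, 15]; 1 leaf entered; closest miss.

== RESULT ==
[0, 4, 7, 3, 6, 10, 13, 11, 15]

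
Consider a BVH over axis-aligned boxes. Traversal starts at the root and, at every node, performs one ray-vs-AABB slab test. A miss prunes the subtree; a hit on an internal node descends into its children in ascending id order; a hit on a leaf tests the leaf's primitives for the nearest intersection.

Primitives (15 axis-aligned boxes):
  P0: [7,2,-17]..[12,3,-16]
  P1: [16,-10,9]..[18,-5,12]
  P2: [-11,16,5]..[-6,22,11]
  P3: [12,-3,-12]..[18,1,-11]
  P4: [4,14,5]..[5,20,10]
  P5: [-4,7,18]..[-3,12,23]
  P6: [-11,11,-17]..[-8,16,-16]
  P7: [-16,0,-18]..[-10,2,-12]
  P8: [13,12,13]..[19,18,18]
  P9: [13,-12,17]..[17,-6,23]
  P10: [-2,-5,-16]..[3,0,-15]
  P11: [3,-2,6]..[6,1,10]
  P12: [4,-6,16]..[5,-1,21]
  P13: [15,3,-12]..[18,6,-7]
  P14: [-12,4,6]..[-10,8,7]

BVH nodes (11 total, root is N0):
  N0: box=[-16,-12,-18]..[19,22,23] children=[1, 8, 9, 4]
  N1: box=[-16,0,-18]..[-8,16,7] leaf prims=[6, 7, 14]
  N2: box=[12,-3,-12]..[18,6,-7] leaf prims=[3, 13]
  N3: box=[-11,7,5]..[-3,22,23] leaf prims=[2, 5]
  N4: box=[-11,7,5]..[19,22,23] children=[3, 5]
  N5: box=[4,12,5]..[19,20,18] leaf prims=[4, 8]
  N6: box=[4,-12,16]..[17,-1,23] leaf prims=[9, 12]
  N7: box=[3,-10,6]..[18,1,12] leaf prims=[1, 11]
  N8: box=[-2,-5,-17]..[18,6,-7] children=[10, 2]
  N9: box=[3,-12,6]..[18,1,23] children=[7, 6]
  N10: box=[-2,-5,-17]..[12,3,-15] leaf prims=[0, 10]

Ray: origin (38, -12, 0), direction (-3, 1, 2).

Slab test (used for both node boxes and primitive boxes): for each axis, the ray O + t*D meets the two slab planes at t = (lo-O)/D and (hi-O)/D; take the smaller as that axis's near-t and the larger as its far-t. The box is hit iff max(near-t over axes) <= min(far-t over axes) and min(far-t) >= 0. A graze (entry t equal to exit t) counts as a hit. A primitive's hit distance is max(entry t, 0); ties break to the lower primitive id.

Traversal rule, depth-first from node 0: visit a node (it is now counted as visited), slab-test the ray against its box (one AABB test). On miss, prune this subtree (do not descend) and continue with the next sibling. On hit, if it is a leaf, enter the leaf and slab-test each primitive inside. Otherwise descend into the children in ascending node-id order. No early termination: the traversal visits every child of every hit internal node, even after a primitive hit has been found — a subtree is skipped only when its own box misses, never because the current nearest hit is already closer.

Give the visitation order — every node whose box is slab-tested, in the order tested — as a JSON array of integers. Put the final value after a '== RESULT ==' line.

Trace the traversal:
N0 x:[19/3,18] y:[0,34] z:[-9,23/2] -> hit [19/3,23/2], descend [1, 4, 8, 9]
  N1 x:[46/3,18] y:[12,28] z:[-9,7/2] -> miss, prune
  N4 x:[19/3,49/3] y:[19,34] z:[5/2,23/2] -> miss, prune
  N8 x:[20/3,40/3] y:[7,18] z:[-17/2,-7/2] -> miss, prune
  N9 x:[20/3,35/3] y:[0,13] z:[3,23/2] -> hit [20/3,23/2], descend [6, 7]
    N6 x:[7,34/3] y:[0,11] z:[8,23/2] -> hit [8,11] leaf, test {P9(miss), P12(miss)}
    N7 x:[20/3,35/3] y:[2,13] z:[3,6] -> miss, prune

order=[0, 1, 4, 8, 9, 6, 7]  |boxes|=7  |leaves|=1  hit=miss

== RESULT ==
[0, 1, 4, 8, 9, 6, 7]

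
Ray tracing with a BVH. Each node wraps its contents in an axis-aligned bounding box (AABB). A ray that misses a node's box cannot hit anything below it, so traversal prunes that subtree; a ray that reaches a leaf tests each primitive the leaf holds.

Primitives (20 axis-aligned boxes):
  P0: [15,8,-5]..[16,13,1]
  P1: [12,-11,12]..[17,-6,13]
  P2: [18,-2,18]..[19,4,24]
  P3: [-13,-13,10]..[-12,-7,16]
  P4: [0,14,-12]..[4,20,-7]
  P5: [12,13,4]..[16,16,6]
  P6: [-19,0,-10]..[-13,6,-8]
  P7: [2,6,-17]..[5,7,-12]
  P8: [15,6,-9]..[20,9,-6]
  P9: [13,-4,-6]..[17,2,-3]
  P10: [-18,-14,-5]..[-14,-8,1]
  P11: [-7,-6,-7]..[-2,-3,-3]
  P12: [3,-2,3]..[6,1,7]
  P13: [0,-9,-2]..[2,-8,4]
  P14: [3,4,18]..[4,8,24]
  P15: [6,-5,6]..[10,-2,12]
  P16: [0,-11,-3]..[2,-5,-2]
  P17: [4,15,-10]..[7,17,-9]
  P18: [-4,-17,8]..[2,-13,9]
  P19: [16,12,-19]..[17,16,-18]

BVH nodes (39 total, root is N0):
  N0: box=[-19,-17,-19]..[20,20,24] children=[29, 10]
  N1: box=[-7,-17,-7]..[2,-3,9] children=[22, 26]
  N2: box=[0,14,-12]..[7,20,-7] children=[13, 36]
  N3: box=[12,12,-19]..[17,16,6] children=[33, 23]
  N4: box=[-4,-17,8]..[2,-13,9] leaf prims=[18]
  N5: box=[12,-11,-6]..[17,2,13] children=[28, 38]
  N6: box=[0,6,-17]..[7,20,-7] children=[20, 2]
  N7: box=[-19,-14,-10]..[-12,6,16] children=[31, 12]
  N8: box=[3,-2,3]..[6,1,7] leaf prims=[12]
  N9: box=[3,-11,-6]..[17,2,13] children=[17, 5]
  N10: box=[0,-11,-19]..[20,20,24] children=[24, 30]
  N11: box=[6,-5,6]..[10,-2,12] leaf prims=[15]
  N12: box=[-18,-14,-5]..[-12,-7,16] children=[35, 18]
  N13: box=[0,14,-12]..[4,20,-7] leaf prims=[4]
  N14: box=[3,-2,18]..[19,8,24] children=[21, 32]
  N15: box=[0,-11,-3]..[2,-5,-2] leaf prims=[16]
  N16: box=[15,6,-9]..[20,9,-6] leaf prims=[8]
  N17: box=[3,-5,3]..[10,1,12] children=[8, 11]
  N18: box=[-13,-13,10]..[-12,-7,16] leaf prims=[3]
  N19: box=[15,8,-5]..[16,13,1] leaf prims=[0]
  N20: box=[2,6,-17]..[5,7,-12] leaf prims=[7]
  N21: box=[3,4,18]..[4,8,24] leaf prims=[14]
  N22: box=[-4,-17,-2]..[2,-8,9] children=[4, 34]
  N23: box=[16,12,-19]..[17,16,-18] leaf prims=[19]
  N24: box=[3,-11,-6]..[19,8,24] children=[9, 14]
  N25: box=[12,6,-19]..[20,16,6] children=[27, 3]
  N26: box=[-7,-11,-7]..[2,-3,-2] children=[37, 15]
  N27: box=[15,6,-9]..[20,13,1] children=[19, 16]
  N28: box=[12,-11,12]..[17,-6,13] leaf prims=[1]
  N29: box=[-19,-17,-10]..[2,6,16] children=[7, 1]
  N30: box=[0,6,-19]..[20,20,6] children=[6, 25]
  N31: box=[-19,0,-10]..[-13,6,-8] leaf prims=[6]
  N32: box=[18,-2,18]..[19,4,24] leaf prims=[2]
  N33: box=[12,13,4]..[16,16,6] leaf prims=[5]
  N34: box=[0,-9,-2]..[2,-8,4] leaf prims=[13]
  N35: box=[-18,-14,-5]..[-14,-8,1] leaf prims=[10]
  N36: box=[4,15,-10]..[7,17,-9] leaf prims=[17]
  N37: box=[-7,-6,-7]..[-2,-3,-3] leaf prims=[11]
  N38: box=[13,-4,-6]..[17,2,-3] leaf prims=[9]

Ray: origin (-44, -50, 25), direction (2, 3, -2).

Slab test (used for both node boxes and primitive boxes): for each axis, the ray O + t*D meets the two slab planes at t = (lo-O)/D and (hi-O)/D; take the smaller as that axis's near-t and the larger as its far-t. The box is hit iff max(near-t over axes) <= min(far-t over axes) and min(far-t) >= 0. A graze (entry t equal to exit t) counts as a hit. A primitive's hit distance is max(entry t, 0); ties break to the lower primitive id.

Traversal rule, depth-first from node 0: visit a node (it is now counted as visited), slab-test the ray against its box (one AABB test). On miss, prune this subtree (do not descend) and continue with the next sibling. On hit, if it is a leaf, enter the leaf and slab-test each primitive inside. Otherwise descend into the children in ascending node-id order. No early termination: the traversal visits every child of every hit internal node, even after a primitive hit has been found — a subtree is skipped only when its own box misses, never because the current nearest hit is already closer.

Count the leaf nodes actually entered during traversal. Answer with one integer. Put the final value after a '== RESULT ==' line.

Walk:
N0 x:[25/2,32] y:[11,70/3] z:[1/2,22] -> hit [25/2,22], descend [10, 29]
  N10 x:[22,32] y:[13,70/3] z:[1/2,22] -> hit [22,22], descend [24, 30]
    N24 x:[47/2,63/2] y:[13,58/3] z:[1/2,31/2] -> miss, prune
    N30 x:[22,32] y:[56/3,70/3] z:[19/2,22] -> hit [22,22], descend [6, 25]
      N6 x:[22,51/2] y:[56/3,70/3] z:[16,21] -> miss, prune
      N25 x:[28,32] y:[56/3,22] z:[19/2,22] -> miss, prune
  N29 x:[25/2,23] y:[11,56/3] z:[9/2,35/2] -> hit [25/2,35/2], descend [1, 7]
    N1 x:[37/2,23] y:[11,47/3] z:[8,16] -> miss, prune
    N7 x:[25/2,16] y:[12,56/3] z:[9/2,35/2] -> hit [25/2,16], descend [12, 31]
      N12 x:[13,16] y:[12,43/3] z:[9/2,15] -> hit [13,43/3], descend [18, 35]
        N18 x:[31/2,16] y:[37/3,43/3] z:[9/2,15/2] -> miss, prune
        N35 x:[13,15] y:[12,14] z:[12,15] -> hit [13,14] leaf, test {P10@t=13}
      N31 x:[25/2,31/2] y:[50/3,56/3] z:[33/2,35/2] -> miss, prune

Summary -> nodes [0, 10, 24, 30, 6, 25, 29, 1, 7, 12, 18, 35, 31]; box-tests=13; leaf-entries=1; first=P10

== RESULT ==
1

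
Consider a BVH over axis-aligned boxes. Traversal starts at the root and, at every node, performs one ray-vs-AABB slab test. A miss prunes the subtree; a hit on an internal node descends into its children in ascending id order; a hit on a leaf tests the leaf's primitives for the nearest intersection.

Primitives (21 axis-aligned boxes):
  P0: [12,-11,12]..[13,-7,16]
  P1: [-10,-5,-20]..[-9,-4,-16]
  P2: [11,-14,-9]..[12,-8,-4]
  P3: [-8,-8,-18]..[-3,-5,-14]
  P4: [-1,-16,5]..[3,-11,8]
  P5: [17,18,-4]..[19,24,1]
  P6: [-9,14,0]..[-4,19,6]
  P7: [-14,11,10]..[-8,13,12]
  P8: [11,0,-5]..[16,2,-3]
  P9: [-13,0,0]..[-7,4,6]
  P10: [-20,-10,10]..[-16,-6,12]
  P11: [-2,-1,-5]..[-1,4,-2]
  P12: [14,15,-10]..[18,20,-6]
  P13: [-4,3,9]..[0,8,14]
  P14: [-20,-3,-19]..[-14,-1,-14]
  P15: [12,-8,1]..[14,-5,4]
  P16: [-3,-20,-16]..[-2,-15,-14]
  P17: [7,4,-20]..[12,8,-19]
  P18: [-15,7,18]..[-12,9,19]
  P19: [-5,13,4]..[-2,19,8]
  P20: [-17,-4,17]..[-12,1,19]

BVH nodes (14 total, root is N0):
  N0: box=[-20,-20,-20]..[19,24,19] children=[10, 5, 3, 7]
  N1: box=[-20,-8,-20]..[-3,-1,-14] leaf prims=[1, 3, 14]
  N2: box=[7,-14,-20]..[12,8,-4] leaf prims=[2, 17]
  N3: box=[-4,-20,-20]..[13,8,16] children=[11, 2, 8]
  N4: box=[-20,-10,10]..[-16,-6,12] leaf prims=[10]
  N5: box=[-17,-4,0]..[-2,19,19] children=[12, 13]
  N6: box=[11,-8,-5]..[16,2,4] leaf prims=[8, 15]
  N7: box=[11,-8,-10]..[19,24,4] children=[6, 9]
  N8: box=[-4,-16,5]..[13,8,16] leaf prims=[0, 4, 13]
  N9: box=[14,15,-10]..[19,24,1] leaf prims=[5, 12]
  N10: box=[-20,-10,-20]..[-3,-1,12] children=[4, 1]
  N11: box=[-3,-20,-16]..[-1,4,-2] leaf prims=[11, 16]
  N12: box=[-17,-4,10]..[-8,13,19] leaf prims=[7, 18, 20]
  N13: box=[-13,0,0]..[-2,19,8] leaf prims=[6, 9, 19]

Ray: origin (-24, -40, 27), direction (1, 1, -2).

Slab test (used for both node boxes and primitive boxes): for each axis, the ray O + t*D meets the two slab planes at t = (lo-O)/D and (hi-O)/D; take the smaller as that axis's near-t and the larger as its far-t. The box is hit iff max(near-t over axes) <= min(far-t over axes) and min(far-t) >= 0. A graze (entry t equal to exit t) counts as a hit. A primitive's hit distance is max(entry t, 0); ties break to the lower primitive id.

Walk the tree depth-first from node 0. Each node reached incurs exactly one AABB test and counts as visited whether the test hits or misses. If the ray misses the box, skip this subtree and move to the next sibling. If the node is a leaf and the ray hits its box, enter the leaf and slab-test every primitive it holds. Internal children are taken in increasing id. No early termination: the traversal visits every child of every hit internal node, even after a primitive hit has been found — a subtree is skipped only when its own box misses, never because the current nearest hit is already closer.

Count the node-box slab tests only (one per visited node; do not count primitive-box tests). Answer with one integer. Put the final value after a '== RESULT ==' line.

Trace the traversal:
N0 x:[4,43] y:[20,64] z:[4,47/2] -> hit [20,47/2], descend [3, 5, 7, 10]
  N3 x:[20,37] y:[20,48] z:[11/2,47/2] -> hit [20,47/2], descend [2, 8, 11]
    N2 x:[31,36] y:[26,48] z:[31/2,47/2] -> miss, prune
    N8 x:[20,37] y:[24,48] z:[11/2,11] -> miss, prune
    N11 x:[21,23] y:[20,44] z:[29/2,43/2] -> hit [21,43/2] leaf, test {P11(miss), P16@t=21}
  N5 x:[7,22] y:[36,59] z:[4,27/2] -> miss, prune
  N7 x:[35,43] y:[32,64] z:[23/2,37/2] -> miss, prune
  N10 x:[4,21] y:[30,39] z:[15/2,47/2] -> miss, prune

order=[0, 3, 2, 8, 11, 5, 7, 10]  |boxes|=8  |leaves|=1  hit=P16

== RESULT ==
8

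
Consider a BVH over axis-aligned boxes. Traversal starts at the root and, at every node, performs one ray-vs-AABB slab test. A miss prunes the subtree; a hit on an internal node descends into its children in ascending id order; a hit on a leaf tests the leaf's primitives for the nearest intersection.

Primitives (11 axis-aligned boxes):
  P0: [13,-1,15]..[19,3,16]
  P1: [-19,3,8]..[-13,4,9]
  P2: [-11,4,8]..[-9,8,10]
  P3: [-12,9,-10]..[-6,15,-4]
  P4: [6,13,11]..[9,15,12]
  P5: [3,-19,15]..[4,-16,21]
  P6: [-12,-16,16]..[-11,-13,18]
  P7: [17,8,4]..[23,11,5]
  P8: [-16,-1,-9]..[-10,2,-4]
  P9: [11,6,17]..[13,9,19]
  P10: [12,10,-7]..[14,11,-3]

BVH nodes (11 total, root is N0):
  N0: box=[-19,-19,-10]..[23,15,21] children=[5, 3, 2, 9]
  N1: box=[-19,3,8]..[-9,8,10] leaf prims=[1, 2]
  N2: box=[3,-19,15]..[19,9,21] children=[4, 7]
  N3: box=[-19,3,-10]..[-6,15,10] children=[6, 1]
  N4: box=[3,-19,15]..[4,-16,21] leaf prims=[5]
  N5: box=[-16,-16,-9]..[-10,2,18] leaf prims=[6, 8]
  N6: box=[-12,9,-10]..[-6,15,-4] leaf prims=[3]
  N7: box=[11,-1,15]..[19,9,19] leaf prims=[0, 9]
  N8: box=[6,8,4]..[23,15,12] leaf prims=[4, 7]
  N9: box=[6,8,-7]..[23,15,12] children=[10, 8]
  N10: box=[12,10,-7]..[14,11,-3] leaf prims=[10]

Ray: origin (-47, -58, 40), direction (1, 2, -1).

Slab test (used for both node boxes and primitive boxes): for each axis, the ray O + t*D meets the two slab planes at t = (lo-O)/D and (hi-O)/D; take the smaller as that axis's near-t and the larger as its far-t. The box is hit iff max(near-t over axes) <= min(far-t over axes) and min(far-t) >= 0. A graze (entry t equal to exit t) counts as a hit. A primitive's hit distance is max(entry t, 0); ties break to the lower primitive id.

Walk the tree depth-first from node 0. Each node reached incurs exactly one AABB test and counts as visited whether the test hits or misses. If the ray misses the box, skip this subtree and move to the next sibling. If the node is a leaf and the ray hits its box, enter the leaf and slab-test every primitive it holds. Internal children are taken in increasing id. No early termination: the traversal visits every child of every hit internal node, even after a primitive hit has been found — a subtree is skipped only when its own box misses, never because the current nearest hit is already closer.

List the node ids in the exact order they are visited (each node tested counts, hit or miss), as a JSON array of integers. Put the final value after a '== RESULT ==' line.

Traverse from the root:
N0 x:[28,70] y:[39/2,73/2] z:[19,50] -> hit [28,73/2], descend [2, 3, 5, 9]
  N2 x:[50,66] y:[39/2,67/2] z:[19,25] -> miss, prune
  N3 x:[28,41] y:[61/2,73/2] z:[30,50] -> hit [61/2,73/2], descend [1, 6]
    N1 x:[28,38] y:[61/2,33] z:[30,32] -> hit [61/2,32] leaf, test {P1@t=31, P2(miss)}
    N6 x:[35,41] y:[67/2,73/2] z:[44,50] -> miss, prune
  N5 x:[31,37] y:[21,30] z:[22,49] -> miss, prune
  N9 x:[53,70] y:[33,73/2] z:[28,47] -> miss, prune

7 AABB tests over nodes [0, 2, 3, 1, 6, 5, 9]; 1 leaf entered; closest P1.

== RESULT ==
[0, 2, 3, 1, 6, 5, 9]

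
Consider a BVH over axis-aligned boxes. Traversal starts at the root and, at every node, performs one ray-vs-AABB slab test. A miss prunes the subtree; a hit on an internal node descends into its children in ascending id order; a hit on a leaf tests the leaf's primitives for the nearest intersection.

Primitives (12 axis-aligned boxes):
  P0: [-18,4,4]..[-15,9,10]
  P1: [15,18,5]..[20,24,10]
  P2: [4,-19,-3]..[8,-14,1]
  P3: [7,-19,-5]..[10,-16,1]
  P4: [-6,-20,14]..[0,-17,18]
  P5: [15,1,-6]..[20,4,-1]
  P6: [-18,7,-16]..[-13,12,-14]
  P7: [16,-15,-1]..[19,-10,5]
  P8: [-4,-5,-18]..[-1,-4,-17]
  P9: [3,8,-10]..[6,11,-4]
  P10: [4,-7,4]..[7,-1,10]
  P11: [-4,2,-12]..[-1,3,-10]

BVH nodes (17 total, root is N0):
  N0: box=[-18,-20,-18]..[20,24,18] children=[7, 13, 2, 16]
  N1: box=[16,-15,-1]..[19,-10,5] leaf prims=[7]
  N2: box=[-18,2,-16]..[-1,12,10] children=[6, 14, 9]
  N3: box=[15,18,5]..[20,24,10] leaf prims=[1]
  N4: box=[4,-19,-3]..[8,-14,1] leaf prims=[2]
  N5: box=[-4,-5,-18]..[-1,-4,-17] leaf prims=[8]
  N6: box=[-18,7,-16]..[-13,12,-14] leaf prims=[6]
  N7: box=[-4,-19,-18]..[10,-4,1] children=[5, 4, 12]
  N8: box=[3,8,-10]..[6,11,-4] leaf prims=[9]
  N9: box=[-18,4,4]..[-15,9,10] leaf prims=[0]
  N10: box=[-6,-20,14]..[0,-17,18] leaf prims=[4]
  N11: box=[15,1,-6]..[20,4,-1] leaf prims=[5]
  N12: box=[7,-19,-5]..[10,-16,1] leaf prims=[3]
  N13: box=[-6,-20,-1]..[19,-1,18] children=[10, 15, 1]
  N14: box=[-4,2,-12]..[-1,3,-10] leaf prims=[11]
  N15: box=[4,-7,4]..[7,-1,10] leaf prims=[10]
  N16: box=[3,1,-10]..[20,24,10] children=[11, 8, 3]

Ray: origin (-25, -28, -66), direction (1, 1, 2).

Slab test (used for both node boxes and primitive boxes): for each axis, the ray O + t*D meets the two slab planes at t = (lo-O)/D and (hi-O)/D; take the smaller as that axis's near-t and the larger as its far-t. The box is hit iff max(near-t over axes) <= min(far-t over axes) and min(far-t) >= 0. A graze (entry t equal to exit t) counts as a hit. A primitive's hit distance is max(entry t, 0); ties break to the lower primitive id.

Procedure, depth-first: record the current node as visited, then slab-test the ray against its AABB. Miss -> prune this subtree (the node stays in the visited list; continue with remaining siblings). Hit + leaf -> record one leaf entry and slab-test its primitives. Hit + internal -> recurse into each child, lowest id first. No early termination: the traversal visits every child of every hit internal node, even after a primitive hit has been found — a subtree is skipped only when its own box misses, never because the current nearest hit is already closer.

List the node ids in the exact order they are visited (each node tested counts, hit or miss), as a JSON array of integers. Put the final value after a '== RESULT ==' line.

Traverse from the root:
N0 x:[7,45] y:[8,52] z:[24,42] -> hit [24,42], descend [2, 7, 13, 16]
  N2 x:[7,24] y:[30,40] z:[25,38] -> miss, prune
  N7 x:[21,35] y:[9,24] z:[24,67/2] -> hit [24,24], descend [4, 5, 12]
    N4 x:[29,33] y:[9,14] z:[63/2,67/2] -> miss, prune
    N5 x:[21,24] y:[23,24] z:[24,49/2] -> hit [24,24] leaf, test {P8@t=24}
    N12 x:[32,35] y:[9,12] z:[61/2,67/2] -> miss, prune
  N13 x:[19,44] y:[8,27] z:[65/2,42] -> miss, prune
  N16 x:[28,45] y:[29,52] z:[28,38] -> hit [29,38], descend [3, 8, 11]
    N3 x:[40,45] y:[46,52] z:[71/2,38] -> miss, prune
    N8 x:[28,31] y:[36,39] z:[28,31] -> miss, prune
    N11 x:[40,45] y:[29,32] z:[30,65/2] -> miss, prune

11 AABB tests over nodes [0, 2, 7, 4, 5, 12, 13, 16, 3, 8, 11]; 1 leaf entered; closest P8.

== RESULT ==
[0, 2, 7, 4, 5, 12, 13, 16, 3, 8, 11]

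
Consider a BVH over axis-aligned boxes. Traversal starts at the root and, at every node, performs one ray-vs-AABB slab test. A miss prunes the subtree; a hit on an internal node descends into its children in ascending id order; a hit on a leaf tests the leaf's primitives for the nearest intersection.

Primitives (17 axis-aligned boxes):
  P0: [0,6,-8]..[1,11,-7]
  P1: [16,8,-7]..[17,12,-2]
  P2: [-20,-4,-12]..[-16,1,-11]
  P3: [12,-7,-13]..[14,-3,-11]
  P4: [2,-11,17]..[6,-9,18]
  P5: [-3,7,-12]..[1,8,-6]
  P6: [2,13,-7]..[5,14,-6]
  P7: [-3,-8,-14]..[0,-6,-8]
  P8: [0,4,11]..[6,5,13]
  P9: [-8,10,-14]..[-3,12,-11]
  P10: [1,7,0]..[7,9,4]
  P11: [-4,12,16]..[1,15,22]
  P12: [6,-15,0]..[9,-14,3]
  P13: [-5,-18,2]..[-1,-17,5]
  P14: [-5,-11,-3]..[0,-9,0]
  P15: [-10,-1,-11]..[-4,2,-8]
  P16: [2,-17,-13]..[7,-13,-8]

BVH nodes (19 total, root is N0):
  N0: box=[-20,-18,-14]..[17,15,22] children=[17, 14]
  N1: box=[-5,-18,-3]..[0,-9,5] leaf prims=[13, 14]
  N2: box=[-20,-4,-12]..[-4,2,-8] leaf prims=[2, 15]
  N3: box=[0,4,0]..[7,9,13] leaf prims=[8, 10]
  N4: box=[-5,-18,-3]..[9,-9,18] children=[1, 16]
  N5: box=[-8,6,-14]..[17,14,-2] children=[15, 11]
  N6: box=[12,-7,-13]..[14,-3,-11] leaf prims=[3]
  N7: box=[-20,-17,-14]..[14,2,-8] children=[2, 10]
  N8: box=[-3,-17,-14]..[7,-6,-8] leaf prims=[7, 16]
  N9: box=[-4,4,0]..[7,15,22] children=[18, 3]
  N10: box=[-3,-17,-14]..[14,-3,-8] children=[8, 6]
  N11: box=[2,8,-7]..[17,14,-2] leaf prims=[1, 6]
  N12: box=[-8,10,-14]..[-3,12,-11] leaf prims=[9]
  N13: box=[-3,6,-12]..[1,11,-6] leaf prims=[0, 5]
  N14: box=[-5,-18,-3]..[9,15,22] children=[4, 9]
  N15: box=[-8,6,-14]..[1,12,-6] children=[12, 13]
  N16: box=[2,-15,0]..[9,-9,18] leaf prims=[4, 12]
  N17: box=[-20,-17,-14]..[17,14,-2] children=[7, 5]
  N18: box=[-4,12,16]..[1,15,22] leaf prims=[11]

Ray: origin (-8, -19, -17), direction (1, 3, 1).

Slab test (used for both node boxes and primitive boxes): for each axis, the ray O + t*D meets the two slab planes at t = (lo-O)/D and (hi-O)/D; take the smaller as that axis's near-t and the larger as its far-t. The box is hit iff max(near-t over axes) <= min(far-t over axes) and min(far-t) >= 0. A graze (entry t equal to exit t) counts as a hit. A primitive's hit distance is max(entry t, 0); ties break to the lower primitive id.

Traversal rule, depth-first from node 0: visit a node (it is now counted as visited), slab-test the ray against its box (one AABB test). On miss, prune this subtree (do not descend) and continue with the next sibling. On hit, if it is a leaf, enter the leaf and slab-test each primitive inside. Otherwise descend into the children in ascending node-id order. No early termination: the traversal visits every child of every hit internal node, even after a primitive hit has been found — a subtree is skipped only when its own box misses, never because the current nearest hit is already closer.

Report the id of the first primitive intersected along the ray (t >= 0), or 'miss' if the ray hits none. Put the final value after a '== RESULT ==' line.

Walk:
N0 x:[-12,25] y:[1/3,34/3] z:[3,39] -> hit [3,34/3], descend [14, 17]
  N14 x:[3,17] y:[1/3,34/3] z:[14,39] -> miss, prune
  N17 x:[-12,25] y:[2/3,11] z:[3,15] -> hit [3,11], descend [5, 7]
    N5 x:[0,25] y:[25/3,11] z:[3,15] -> hit [25/3,11], descend [11, 15]
      N11 x:[10,25] y:[9,11] z:[10,15] -> hit [10,11] leaf, test {P1(miss), P6@t=32/3}
      N15 x:[0,9] y:[25/3,31/3] z:[3,11] -> hit [25/3,9], descend [12, 13]
        N12 x:[0,5] y:[29/3,31/3] z:[3,6] -> miss, prune
        N13 x:[5,9] y:[25/3,10] z:[5,11] -> hit [25/3,9] leaf, test {P0@t=9, P5@t=26/3}
    N7 x:[-12,22] y:[2/3,7] z:[3,9] -> hit [3,7], descend [2, 10]
      N2 x:[-12,4] y:[5,7] z:[5,9] -> miss, prune
      N10 x:[5,22] y:[2/3,16/3] z:[3,9] -> hit [5,16/3], descend [6, 8]
        N6 x:[20,22] y:[4,16/3] z:[4,6] -> miss, prune
        N8 x:[5,15] y:[2/3,13/3] z:[3,9] -> miss, prune

Visited [0, 14, 17, 5, 11, 15, 12, 13, 7, 2, 10, 6, 8]. Tests: 13 box, 2 leaf. Nearest: P5.

== RESULT ==
5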